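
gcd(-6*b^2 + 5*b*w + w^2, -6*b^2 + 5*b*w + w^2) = -6*b^2 + 5*b*w + w^2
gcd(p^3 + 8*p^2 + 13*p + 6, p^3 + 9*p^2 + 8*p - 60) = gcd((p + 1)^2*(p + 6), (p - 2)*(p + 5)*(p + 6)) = p + 6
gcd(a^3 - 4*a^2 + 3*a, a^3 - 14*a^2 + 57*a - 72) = a - 3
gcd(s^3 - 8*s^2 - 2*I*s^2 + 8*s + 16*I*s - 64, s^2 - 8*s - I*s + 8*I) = s - 8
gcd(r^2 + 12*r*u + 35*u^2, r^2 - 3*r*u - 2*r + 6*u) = 1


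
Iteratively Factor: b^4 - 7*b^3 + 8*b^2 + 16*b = (b - 4)*(b^3 - 3*b^2 - 4*b) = b*(b - 4)*(b^2 - 3*b - 4) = b*(b - 4)*(b + 1)*(b - 4)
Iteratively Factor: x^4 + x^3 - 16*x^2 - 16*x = (x - 4)*(x^3 + 5*x^2 + 4*x) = (x - 4)*(x + 1)*(x^2 + 4*x) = x*(x - 4)*(x + 1)*(x + 4)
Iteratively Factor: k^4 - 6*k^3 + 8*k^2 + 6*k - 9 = (k - 3)*(k^3 - 3*k^2 - k + 3) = (k - 3)*(k - 1)*(k^2 - 2*k - 3) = (k - 3)*(k - 1)*(k + 1)*(k - 3)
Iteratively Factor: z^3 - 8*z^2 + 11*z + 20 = (z - 5)*(z^2 - 3*z - 4) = (z - 5)*(z - 4)*(z + 1)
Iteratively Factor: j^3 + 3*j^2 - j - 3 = (j - 1)*(j^2 + 4*j + 3) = (j - 1)*(j + 3)*(j + 1)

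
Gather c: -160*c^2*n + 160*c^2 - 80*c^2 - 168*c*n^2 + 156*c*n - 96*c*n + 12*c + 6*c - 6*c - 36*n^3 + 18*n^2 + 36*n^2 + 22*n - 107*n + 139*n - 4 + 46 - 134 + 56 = c^2*(80 - 160*n) + c*(-168*n^2 + 60*n + 12) - 36*n^3 + 54*n^2 + 54*n - 36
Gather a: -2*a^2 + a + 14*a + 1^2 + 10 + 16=-2*a^2 + 15*a + 27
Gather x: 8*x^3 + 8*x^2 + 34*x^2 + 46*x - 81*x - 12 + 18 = 8*x^3 + 42*x^2 - 35*x + 6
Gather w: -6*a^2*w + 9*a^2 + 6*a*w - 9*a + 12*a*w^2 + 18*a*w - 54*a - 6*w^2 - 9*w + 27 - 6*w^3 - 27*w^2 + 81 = 9*a^2 - 63*a - 6*w^3 + w^2*(12*a - 33) + w*(-6*a^2 + 24*a - 9) + 108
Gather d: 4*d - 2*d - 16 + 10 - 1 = 2*d - 7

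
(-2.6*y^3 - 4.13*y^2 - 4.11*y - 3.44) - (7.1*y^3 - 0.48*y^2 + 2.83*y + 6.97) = -9.7*y^3 - 3.65*y^2 - 6.94*y - 10.41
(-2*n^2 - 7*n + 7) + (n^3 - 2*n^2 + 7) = n^3 - 4*n^2 - 7*n + 14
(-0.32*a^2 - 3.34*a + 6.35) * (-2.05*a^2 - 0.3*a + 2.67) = 0.656*a^4 + 6.943*a^3 - 12.8699*a^2 - 10.8228*a + 16.9545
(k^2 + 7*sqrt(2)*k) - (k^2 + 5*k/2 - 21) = -5*k/2 + 7*sqrt(2)*k + 21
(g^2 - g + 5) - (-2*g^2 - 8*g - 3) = 3*g^2 + 7*g + 8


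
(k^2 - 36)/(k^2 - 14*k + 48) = (k + 6)/(k - 8)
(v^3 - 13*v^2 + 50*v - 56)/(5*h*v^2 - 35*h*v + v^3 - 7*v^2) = (v^2 - 6*v + 8)/(v*(5*h + v))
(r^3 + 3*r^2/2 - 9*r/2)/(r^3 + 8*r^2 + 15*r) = (r - 3/2)/(r + 5)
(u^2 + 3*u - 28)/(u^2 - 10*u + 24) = (u + 7)/(u - 6)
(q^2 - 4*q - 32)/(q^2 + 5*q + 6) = (q^2 - 4*q - 32)/(q^2 + 5*q + 6)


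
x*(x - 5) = x^2 - 5*x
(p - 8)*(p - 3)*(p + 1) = p^3 - 10*p^2 + 13*p + 24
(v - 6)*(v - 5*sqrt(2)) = v^2 - 5*sqrt(2)*v - 6*v + 30*sqrt(2)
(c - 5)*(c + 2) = c^2 - 3*c - 10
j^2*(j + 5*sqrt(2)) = j^3 + 5*sqrt(2)*j^2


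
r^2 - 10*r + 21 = (r - 7)*(r - 3)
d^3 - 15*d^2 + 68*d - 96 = (d - 8)*(d - 4)*(d - 3)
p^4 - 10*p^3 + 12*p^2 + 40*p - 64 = (p - 8)*(p - 2)^2*(p + 2)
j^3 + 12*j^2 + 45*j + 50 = (j + 2)*(j + 5)^2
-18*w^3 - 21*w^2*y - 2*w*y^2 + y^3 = (-6*w + y)*(w + y)*(3*w + y)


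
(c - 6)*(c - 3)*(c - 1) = c^3 - 10*c^2 + 27*c - 18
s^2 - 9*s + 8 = (s - 8)*(s - 1)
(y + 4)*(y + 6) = y^2 + 10*y + 24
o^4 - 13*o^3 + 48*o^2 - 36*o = o*(o - 6)^2*(o - 1)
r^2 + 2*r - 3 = (r - 1)*(r + 3)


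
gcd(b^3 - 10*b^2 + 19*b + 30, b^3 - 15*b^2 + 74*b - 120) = b^2 - 11*b + 30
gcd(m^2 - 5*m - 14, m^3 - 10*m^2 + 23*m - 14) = m - 7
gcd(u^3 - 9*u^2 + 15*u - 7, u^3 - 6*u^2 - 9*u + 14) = u^2 - 8*u + 7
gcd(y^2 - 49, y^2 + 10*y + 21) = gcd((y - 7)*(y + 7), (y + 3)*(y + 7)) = y + 7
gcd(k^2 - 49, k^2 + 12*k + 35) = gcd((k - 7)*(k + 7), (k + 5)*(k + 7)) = k + 7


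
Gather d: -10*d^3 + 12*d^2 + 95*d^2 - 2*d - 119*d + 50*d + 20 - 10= -10*d^3 + 107*d^2 - 71*d + 10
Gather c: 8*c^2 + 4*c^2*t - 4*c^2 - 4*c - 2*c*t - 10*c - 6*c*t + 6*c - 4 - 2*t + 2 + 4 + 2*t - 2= c^2*(4*t + 4) + c*(-8*t - 8)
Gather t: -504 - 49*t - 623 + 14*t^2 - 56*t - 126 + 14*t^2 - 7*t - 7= 28*t^2 - 112*t - 1260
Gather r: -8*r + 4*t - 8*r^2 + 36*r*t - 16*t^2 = -8*r^2 + r*(36*t - 8) - 16*t^2 + 4*t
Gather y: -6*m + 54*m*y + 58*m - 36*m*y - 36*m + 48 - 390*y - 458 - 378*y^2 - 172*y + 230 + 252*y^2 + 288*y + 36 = 16*m - 126*y^2 + y*(18*m - 274) - 144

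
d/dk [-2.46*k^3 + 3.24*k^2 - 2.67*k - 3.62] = -7.38*k^2 + 6.48*k - 2.67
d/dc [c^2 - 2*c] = 2*c - 2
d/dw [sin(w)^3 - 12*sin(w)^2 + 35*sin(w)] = (3*sin(w)^2 - 24*sin(w) + 35)*cos(w)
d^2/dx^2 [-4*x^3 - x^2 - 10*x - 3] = -24*x - 2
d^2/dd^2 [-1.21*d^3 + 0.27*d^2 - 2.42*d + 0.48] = 0.54 - 7.26*d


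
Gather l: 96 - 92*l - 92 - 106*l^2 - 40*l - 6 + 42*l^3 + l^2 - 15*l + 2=42*l^3 - 105*l^2 - 147*l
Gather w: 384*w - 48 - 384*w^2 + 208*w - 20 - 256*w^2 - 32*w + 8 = -640*w^2 + 560*w - 60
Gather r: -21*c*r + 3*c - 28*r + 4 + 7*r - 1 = 3*c + r*(-21*c - 21) + 3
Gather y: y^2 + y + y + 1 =y^2 + 2*y + 1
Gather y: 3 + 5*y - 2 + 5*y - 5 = 10*y - 4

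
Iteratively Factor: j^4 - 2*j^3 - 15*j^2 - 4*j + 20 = (j - 1)*(j^3 - j^2 - 16*j - 20) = (j - 1)*(j + 2)*(j^2 - 3*j - 10) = (j - 5)*(j - 1)*(j + 2)*(j + 2)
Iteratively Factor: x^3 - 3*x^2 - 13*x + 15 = (x + 3)*(x^2 - 6*x + 5) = (x - 1)*(x + 3)*(x - 5)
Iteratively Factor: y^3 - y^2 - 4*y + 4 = (y - 2)*(y^2 + y - 2) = (y - 2)*(y + 2)*(y - 1)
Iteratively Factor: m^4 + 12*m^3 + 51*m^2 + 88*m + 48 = (m + 4)*(m^3 + 8*m^2 + 19*m + 12) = (m + 4)^2*(m^2 + 4*m + 3) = (m + 3)*(m + 4)^2*(m + 1)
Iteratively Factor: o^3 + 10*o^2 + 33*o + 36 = (o + 3)*(o^2 + 7*o + 12) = (o + 3)*(o + 4)*(o + 3)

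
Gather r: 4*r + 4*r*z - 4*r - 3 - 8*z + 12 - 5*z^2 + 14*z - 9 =4*r*z - 5*z^2 + 6*z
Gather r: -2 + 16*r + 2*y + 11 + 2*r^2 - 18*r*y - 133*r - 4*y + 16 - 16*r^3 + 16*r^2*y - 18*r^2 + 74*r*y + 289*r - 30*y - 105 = -16*r^3 + r^2*(16*y - 16) + r*(56*y + 172) - 32*y - 80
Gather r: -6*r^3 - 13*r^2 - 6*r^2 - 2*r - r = -6*r^3 - 19*r^2 - 3*r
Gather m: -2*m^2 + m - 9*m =-2*m^2 - 8*m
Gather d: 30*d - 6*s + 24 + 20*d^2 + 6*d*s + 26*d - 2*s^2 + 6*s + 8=20*d^2 + d*(6*s + 56) - 2*s^2 + 32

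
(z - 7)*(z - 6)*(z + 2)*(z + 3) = z^4 - 8*z^3 - 17*z^2 + 132*z + 252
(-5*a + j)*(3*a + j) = -15*a^2 - 2*a*j + j^2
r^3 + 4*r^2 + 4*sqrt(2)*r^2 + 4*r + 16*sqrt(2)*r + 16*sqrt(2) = (r + 2)^2*(r + 4*sqrt(2))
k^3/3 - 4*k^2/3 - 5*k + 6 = (k/3 + 1)*(k - 6)*(k - 1)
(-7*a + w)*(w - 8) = -7*a*w + 56*a + w^2 - 8*w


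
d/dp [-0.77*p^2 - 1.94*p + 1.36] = -1.54*p - 1.94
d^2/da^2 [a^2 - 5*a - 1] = 2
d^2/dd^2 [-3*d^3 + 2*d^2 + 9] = 4 - 18*d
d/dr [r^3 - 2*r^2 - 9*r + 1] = 3*r^2 - 4*r - 9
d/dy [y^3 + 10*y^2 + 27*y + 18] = 3*y^2 + 20*y + 27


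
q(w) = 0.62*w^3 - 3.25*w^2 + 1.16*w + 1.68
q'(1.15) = -3.86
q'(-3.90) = 54.80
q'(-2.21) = 24.61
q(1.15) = -0.34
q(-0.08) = 1.57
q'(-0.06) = 1.56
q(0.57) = 1.40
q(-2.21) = -23.45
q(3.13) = -7.52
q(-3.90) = -89.05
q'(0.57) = -1.94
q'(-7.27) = 146.72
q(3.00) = -7.35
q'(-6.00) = 107.12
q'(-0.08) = 1.69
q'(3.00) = -1.60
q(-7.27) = -416.75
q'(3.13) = -0.96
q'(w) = 1.86*w^2 - 6.5*w + 1.16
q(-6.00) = -256.20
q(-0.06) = 1.60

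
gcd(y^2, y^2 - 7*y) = y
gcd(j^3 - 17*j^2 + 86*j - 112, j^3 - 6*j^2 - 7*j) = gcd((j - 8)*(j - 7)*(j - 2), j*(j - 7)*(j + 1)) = j - 7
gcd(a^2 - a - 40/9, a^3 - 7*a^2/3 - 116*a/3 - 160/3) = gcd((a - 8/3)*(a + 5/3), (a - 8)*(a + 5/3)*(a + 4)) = a + 5/3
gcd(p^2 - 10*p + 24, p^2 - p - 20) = 1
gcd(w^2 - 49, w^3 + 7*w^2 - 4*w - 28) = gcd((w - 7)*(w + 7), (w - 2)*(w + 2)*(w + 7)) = w + 7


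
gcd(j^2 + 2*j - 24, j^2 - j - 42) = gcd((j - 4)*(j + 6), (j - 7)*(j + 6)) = j + 6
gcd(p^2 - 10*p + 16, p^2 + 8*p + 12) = 1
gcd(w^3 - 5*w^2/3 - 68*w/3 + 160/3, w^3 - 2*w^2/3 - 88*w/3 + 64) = w^2 - 20*w/3 + 32/3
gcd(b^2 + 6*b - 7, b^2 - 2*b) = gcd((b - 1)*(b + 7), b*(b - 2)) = 1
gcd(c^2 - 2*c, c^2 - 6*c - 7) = 1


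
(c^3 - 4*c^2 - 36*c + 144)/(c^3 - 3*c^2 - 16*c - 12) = (c^2 + 2*c - 24)/(c^2 + 3*c + 2)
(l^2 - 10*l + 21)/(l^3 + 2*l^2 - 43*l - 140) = (l - 3)/(l^2 + 9*l + 20)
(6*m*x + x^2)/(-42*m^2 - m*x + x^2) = x/(-7*m + x)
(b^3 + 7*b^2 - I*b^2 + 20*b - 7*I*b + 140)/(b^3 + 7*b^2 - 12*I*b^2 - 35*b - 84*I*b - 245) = (b + 4*I)/(b - 7*I)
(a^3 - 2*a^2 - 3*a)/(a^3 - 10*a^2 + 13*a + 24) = a/(a - 8)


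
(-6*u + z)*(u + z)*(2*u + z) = -12*u^3 - 16*u^2*z - 3*u*z^2 + z^3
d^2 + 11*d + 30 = (d + 5)*(d + 6)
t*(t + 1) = t^2 + t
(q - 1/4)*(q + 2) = q^2 + 7*q/4 - 1/2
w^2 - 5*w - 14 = (w - 7)*(w + 2)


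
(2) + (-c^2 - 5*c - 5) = -c^2 - 5*c - 3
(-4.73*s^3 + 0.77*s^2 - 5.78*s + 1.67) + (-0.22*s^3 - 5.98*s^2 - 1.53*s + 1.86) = -4.95*s^3 - 5.21*s^2 - 7.31*s + 3.53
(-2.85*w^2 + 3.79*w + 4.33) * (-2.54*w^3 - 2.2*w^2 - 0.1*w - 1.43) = 7.239*w^5 - 3.3566*w^4 - 19.0512*w^3 - 5.8295*w^2 - 5.8527*w - 6.1919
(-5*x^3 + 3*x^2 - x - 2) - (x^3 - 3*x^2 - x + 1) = -6*x^3 + 6*x^2 - 3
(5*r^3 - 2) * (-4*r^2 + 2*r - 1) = -20*r^5 + 10*r^4 - 5*r^3 + 8*r^2 - 4*r + 2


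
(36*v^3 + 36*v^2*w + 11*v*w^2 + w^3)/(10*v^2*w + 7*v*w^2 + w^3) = (18*v^2 + 9*v*w + w^2)/(w*(5*v + w))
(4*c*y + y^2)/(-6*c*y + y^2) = (4*c + y)/(-6*c + y)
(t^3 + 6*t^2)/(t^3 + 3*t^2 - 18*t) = t/(t - 3)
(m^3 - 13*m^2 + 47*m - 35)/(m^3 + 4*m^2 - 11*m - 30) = (m^3 - 13*m^2 + 47*m - 35)/(m^3 + 4*m^2 - 11*m - 30)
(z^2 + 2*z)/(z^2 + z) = (z + 2)/(z + 1)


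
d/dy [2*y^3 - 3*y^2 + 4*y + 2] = 6*y^2 - 6*y + 4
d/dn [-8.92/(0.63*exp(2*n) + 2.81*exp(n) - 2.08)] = (11.2392*exp(n) + 25.0652)*exp(n)/(0.63*exp(2*n) + 2.81*exp(n) - 2.08)^2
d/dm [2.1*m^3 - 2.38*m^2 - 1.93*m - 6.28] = 6.3*m^2 - 4.76*m - 1.93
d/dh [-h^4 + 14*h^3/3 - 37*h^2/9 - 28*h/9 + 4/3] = -4*h^3 + 14*h^2 - 74*h/9 - 28/9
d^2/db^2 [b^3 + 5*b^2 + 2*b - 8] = 6*b + 10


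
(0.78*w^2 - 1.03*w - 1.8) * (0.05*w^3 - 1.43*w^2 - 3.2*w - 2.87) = 0.039*w^5 - 1.1669*w^4 - 1.1131*w^3 + 3.6314*w^2 + 8.7161*w + 5.166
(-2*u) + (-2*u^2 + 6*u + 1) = -2*u^2 + 4*u + 1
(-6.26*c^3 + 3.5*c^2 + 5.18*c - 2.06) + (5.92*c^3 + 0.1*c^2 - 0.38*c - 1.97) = -0.34*c^3 + 3.6*c^2 + 4.8*c - 4.03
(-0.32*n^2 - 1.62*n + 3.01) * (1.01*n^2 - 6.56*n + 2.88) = -0.3232*n^4 + 0.463*n^3 + 12.7457*n^2 - 24.4112*n + 8.6688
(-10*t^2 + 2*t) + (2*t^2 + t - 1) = -8*t^2 + 3*t - 1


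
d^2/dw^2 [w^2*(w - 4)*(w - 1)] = 12*w^2 - 30*w + 8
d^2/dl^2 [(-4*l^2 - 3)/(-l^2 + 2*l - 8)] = 2*(8*l^3 - 87*l^2 - 18*l + 244)/(l^6 - 6*l^5 + 36*l^4 - 104*l^3 + 288*l^2 - 384*l + 512)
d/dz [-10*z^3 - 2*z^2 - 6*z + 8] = -30*z^2 - 4*z - 6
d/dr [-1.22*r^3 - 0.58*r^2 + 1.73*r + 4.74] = -3.66*r^2 - 1.16*r + 1.73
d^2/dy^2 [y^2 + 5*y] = 2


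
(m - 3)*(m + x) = m^2 + m*x - 3*m - 3*x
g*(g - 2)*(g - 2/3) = g^3 - 8*g^2/3 + 4*g/3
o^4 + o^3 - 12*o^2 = o^2*(o - 3)*(o + 4)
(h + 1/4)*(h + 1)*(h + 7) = h^3 + 33*h^2/4 + 9*h + 7/4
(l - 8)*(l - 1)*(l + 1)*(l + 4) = l^4 - 4*l^3 - 33*l^2 + 4*l + 32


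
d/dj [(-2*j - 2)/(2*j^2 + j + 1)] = 4*j*(j + 2)/(4*j^4 + 4*j^3 + 5*j^2 + 2*j + 1)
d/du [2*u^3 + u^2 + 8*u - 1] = 6*u^2 + 2*u + 8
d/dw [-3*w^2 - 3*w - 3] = -6*w - 3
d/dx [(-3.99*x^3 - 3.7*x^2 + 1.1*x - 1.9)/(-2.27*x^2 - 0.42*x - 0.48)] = (9.0573*x^4 + 3.3516*x^3 + 9.7966*x^2 - 5.074*x - 1.326)/(5.1529*x^4 + 1.9068*x^3 + 2.3556*x^2 + 0.4032*x + 0.2304)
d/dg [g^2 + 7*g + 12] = 2*g + 7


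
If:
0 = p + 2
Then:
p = -2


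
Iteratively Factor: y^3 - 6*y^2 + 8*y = (y - 4)*(y^2 - 2*y) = y*(y - 4)*(y - 2)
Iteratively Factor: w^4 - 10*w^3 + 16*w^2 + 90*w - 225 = (w - 3)*(w^3 - 7*w^2 - 5*w + 75) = (w - 5)*(w - 3)*(w^2 - 2*w - 15) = (w - 5)^2*(w - 3)*(w + 3)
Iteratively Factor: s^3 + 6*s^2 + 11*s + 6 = (s + 2)*(s^2 + 4*s + 3) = (s + 1)*(s + 2)*(s + 3)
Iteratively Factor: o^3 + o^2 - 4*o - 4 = (o + 1)*(o^2 - 4) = (o - 2)*(o + 1)*(o + 2)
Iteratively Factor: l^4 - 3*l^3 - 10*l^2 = (l - 5)*(l^3 + 2*l^2) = l*(l - 5)*(l^2 + 2*l) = l^2*(l - 5)*(l + 2)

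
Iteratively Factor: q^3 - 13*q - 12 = (q + 3)*(q^2 - 3*q - 4) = (q + 1)*(q + 3)*(q - 4)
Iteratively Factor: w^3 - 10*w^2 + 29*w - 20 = (w - 5)*(w^2 - 5*w + 4) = (w - 5)*(w - 4)*(w - 1)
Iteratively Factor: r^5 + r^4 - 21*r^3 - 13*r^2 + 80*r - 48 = (r + 3)*(r^4 - 2*r^3 - 15*r^2 + 32*r - 16) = (r - 4)*(r + 3)*(r^3 + 2*r^2 - 7*r + 4) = (r - 4)*(r + 3)*(r + 4)*(r^2 - 2*r + 1) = (r - 4)*(r - 1)*(r + 3)*(r + 4)*(r - 1)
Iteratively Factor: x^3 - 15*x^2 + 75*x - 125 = (x - 5)*(x^2 - 10*x + 25) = (x - 5)^2*(x - 5)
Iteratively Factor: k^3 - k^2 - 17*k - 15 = (k + 1)*(k^2 - 2*k - 15) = (k - 5)*(k + 1)*(k + 3)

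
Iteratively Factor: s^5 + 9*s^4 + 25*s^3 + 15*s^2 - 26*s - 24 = (s - 1)*(s^4 + 10*s^3 + 35*s^2 + 50*s + 24) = (s - 1)*(s + 1)*(s^3 + 9*s^2 + 26*s + 24) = (s - 1)*(s + 1)*(s + 4)*(s^2 + 5*s + 6) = (s - 1)*(s + 1)*(s + 2)*(s + 4)*(s + 3)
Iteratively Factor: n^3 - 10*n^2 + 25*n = (n)*(n^2 - 10*n + 25) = n*(n - 5)*(n - 5)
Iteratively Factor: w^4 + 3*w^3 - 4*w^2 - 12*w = (w)*(w^3 + 3*w^2 - 4*w - 12) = w*(w - 2)*(w^2 + 5*w + 6) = w*(w - 2)*(w + 2)*(w + 3)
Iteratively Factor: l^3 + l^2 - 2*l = (l + 2)*(l^2 - l) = l*(l + 2)*(l - 1)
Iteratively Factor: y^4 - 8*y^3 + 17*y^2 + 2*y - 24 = (y - 3)*(y^3 - 5*y^2 + 2*y + 8) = (y - 3)*(y + 1)*(y^2 - 6*y + 8) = (y - 3)*(y - 2)*(y + 1)*(y - 4)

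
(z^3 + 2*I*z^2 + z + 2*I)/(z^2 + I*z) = z + I + 2/z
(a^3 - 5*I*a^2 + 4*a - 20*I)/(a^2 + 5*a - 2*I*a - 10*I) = (a^2 - 3*I*a + 10)/(a + 5)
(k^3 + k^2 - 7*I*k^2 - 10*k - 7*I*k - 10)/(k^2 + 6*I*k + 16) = (k^2 + k*(1 - 5*I) - 5*I)/(k + 8*I)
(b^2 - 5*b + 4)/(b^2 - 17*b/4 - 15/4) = 4*(-b^2 + 5*b - 4)/(-4*b^2 + 17*b + 15)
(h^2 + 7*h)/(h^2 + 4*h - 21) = h/(h - 3)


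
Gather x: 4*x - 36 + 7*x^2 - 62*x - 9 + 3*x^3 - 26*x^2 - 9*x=3*x^3 - 19*x^2 - 67*x - 45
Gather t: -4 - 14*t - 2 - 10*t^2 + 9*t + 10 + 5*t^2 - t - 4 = -5*t^2 - 6*t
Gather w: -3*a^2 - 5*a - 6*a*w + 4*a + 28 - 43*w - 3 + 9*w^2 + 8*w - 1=-3*a^2 - a + 9*w^2 + w*(-6*a - 35) + 24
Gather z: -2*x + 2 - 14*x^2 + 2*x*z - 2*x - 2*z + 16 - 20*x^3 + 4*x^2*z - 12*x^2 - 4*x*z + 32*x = -20*x^3 - 26*x^2 + 28*x + z*(4*x^2 - 2*x - 2) + 18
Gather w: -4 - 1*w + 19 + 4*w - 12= 3*w + 3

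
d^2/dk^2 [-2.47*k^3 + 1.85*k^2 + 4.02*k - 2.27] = 3.7 - 14.82*k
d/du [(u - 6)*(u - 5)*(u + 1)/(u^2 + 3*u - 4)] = (u^4 + 6*u^3 - 61*u^2 + 20*u - 166)/(u^4 + 6*u^3 + u^2 - 24*u + 16)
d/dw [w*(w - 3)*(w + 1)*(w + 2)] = 4*w^3 - 14*w - 6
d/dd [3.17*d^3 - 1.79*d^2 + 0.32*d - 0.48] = 9.51*d^2 - 3.58*d + 0.32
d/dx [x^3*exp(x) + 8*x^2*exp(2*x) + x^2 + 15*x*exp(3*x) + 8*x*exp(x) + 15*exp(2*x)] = x^3*exp(x) + 16*x^2*exp(2*x) + 3*x^2*exp(x) + 45*x*exp(3*x) + 16*x*exp(2*x) + 8*x*exp(x) + 2*x + 15*exp(3*x) + 30*exp(2*x) + 8*exp(x)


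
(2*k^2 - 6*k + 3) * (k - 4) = 2*k^3 - 14*k^2 + 27*k - 12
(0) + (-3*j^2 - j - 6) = -3*j^2 - j - 6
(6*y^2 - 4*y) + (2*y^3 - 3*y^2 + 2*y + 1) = 2*y^3 + 3*y^2 - 2*y + 1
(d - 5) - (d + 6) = -11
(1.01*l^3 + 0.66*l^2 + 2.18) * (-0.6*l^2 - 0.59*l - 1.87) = -0.606*l^5 - 0.9919*l^4 - 2.2781*l^3 - 2.5422*l^2 - 1.2862*l - 4.0766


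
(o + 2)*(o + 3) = o^2 + 5*o + 6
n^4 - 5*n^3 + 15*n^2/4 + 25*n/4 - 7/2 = (n - 7/2)*(n - 2)*(n - 1/2)*(n + 1)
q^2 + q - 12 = (q - 3)*(q + 4)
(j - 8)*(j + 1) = j^2 - 7*j - 8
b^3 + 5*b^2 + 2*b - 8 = (b - 1)*(b + 2)*(b + 4)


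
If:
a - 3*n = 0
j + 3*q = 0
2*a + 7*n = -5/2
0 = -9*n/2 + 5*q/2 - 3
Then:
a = -15/26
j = -333/130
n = -5/26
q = 111/130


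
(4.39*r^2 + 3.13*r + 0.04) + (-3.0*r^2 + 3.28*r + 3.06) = 1.39*r^2 + 6.41*r + 3.1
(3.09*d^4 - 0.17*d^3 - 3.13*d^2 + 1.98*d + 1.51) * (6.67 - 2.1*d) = -6.489*d^5 + 20.9673*d^4 + 5.4391*d^3 - 25.0351*d^2 + 10.0356*d + 10.0717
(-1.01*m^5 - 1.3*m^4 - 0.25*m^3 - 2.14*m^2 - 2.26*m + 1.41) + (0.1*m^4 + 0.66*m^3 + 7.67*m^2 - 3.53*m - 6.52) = -1.01*m^5 - 1.2*m^4 + 0.41*m^3 + 5.53*m^2 - 5.79*m - 5.11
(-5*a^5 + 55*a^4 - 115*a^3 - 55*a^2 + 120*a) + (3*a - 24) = -5*a^5 + 55*a^4 - 115*a^3 - 55*a^2 + 123*a - 24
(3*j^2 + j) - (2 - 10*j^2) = 13*j^2 + j - 2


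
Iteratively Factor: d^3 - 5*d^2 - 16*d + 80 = (d - 5)*(d^2 - 16) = (d - 5)*(d - 4)*(d + 4)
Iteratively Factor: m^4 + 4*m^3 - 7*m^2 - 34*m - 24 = (m + 1)*(m^3 + 3*m^2 - 10*m - 24) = (m + 1)*(m + 4)*(m^2 - m - 6) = (m - 3)*(m + 1)*(m + 4)*(m + 2)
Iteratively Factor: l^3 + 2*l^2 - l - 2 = (l + 1)*(l^2 + l - 2) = (l + 1)*(l + 2)*(l - 1)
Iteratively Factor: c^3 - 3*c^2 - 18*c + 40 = (c + 4)*(c^2 - 7*c + 10) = (c - 5)*(c + 4)*(c - 2)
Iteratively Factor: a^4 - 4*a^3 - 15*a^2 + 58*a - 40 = (a - 1)*(a^3 - 3*a^2 - 18*a + 40) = (a - 5)*(a - 1)*(a^2 + 2*a - 8) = (a - 5)*(a - 2)*(a - 1)*(a + 4)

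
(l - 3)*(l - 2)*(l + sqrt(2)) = l^3 - 5*l^2 + sqrt(2)*l^2 - 5*sqrt(2)*l + 6*l + 6*sqrt(2)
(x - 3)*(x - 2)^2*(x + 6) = x^4 - x^3 - 26*x^2 + 84*x - 72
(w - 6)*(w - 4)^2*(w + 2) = w^4 - 12*w^3 + 36*w^2 + 32*w - 192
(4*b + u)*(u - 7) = 4*b*u - 28*b + u^2 - 7*u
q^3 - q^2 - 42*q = q*(q - 7)*(q + 6)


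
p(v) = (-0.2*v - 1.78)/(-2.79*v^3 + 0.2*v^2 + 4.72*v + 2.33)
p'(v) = (-0.2*v - 1.78)*(8.37*v^2 - 0.4*v - 4.72)/(-2.79*v^3 + 0.2*v^2 + 4.72*v + 2.33)^2 - 0.2/(-2.79*v^3 + 0.2*v^2 + 4.72*v + 2.33)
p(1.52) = -12.37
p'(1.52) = -1029.09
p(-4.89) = -0.00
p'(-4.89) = -0.00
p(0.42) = -0.45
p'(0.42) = 0.32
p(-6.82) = -0.00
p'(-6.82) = -0.00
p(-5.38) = -0.00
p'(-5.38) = -0.00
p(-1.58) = -0.23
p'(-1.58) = -0.64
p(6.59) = 0.00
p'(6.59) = -0.00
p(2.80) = 0.05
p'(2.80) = -0.07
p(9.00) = 0.00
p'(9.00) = -0.00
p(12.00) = 0.00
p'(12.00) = -0.00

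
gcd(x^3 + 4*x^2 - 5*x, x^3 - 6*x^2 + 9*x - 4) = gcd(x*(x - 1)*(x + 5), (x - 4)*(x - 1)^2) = x - 1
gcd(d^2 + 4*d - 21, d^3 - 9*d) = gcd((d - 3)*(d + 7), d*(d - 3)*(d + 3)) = d - 3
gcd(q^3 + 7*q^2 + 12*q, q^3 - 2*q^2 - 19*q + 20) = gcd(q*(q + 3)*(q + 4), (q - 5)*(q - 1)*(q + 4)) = q + 4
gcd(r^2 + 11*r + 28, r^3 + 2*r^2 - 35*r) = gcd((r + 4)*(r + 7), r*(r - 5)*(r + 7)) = r + 7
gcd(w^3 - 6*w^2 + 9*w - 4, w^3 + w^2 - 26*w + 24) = w^2 - 5*w + 4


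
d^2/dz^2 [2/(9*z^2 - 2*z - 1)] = 4*(81*z^2 - 18*z - 4*(9*z - 1)^2 - 9)/(-9*z^2 + 2*z + 1)^3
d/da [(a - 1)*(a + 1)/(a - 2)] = (a^2 - 4*a + 1)/(a^2 - 4*a + 4)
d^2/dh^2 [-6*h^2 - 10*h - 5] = -12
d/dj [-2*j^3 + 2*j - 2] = 2 - 6*j^2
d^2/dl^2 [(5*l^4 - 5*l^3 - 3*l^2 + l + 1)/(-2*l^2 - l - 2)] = 2*(-20*l^6 - 30*l^5 - 75*l^4 - 105*l^3 - 138*l^2 + 66*l + 17)/(8*l^6 + 12*l^5 + 30*l^4 + 25*l^3 + 30*l^2 + 12*l + 8)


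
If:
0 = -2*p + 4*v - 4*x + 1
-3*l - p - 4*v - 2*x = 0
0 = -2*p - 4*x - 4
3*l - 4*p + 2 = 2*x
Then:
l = 7/3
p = 11/3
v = -5/4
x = -17/6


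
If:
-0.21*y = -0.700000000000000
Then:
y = 3.33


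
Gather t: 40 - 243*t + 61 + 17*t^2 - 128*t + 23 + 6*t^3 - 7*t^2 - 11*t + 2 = 6*t^3 + 10*t^2 - 382*t + 126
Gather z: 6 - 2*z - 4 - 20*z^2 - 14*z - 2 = -20*z^2 - 16*z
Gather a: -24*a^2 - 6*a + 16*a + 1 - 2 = -24*a^2 + 10*a - 1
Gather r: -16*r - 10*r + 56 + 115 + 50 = 221 - 26*r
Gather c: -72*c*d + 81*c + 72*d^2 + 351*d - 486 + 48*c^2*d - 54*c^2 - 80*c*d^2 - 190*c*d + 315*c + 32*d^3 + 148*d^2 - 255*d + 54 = c^2*(48*d - 54) + c*(-80*d^2 - 262*d + 396) + 32*d^3 + 220*d^2 + 96*d - 432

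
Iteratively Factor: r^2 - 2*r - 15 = (r + 3)*(r - 5)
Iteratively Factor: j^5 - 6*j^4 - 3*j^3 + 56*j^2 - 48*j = (j + 3)*(j^4 - 9*j^3 + 24*j^2 - 16*j) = (j - 4)*(j + 3)*(j^3 - 5*j^2 + 4*j) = (j - 4)*(j - 1)*(j + 3)*(j^2 - 4*j) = (j - 4)^2*(j - 1)*(j + 3)*(j)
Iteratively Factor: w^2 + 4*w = (w + 4)*(w)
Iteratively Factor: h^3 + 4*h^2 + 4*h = (h + 2)*(h^2 + 2*h) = h*(h + 2)*(h + 2)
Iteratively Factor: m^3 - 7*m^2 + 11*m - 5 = (m - 5)*(m^2 - 2*m + 1) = (m - 5)*(m - 1)*(m - 1)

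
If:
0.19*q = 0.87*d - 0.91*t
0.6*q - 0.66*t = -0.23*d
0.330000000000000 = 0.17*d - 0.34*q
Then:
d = -22.32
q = -12.13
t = -18.80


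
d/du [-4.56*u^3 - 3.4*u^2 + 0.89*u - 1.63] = -13.68*u^2 - 6.8*u + 0.89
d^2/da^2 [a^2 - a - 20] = 2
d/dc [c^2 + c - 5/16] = 2*c + 1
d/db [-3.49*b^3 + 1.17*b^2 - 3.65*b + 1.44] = -10.47*b^2 + 2.34*b - 3.65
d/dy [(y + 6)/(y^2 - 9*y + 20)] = (y^2 - 9*y - (y + 6)*(2*y - 9) + 20)/(y^2 - 9*y + 20)^2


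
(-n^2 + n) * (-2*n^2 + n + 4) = 2*n^4 - 3*n^3 - 3*n^2 + 4*n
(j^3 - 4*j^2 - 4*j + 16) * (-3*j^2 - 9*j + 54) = -3*j^5 + 3*j^4 + 102*j^3 - 228*j^2 - 360*j + 864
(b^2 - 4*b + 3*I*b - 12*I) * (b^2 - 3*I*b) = b^4 - 4*b^3 + 9*b^2 - 36*b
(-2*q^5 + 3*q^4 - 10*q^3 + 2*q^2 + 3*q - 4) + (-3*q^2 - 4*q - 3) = -2*q^5 + 3*q^4 - 10*q^3 - q^2 - q - 7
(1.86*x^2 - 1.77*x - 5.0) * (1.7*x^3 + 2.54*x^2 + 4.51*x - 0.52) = 3.162*x^5 + 1.7154*x^4 - 4.6072*x^3 - 21.6499*x^2 - 21.6296*x + 2.6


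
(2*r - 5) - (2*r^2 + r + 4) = -2*r^2 + r - 9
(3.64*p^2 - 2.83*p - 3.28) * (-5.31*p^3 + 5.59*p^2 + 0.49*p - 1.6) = -19.3284*p^5 + 35.3749*p^4 + 3.3807*p^3 - 25.5459*p^2 + 2.9208*p + 5.248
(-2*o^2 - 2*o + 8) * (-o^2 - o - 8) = 2*o^4 + 4*o^3 + 10*o^2 + 8*o - 64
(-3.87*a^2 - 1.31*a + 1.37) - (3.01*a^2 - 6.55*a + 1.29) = -6.88*a^2 + 5.24*a + 0.0800000000000001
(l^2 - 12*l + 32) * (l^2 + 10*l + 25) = l^4 - 2*l^3 - 63*l^2 + 20*l + 800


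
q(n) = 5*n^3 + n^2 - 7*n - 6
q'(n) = 15*n^2 + 2*n - 7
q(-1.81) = -19.70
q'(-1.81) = 38.52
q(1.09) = -5.97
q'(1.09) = 13.00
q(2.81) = 93.17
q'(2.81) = 117.06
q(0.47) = -8.55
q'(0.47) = -2.75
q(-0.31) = -3.88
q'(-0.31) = -6.18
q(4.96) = 594.00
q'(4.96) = 371.94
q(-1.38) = -7.58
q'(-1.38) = 18.81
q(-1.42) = -8.36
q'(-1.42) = 20.41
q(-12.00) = -8418.00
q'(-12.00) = 2129.00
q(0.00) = -6.00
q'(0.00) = -7.00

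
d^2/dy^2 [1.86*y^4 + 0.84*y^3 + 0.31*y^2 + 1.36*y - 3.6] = 22.32*y^2 + 5.04*y + 0.62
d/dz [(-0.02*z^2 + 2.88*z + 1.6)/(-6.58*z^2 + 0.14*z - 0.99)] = (18.9476*z^2 + 21.0956*z - 3.0752)/(43.2964*z^4 - 1.8424*z^3 + 13.048*z^2 - 0.2772*z + 0.9801)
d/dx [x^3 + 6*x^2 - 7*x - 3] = 3*x^2 + 12*x - 7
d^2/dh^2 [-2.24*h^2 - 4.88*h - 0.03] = -4.48000000000000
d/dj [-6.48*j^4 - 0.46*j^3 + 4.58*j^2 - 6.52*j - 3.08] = -25.92*j^3 - 1.38*j^2 + 9.16*j - 6.52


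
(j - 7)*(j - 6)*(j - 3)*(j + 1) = j^4 - 15*j^3 + 65*j^2 - 45*j - 126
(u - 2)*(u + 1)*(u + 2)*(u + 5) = u^4 + 6*u^3 + u^2 - 24*u - 20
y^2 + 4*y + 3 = (y + 1)*(y + 3)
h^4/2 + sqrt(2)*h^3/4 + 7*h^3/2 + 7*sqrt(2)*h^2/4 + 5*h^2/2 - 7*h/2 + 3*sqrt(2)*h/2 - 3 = (h/2 + sqrt(2)/2)*(h + 1)*(h + 6)*(h - sqrt(2)/2)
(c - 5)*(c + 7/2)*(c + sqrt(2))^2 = c^4 - 3*c^3/2 + 2*sqrt(2)*c^3 - 31*c^2/2 - 3*sqrt(2)*c^2 - 35*sqrt(2)*c - 3*c - 35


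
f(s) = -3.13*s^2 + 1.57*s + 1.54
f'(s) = 1.57 - 6.26*s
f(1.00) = -0.02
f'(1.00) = -4.69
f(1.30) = -1.71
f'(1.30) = -6.57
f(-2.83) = -27.97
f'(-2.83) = 19.29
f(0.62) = 1.31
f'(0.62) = -2.31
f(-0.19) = 1.13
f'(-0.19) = 2.76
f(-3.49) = -42.06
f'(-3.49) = 23.42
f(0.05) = 1.61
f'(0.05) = 1.26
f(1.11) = -0.57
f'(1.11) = -5.38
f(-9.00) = -266.12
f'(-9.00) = 57.91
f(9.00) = -237.86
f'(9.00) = -54.77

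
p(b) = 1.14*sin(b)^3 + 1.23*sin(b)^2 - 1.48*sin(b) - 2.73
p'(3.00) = 1.05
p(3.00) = -2.91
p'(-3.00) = 1.74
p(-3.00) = -2.50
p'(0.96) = 1.62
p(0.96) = -2.49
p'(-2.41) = 1.19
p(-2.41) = -1.53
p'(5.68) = -1.46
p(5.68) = -1.70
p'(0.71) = 1.20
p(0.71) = -2.86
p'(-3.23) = 1.23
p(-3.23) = -2.85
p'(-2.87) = 1.82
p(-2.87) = -2.27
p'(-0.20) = -1.80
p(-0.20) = -2.40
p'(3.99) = 0.93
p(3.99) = -1.41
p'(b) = 3.42*sin(b)^2*cos(b) + 2.46*sin(b)*cos(b) - 1.48*cos(b)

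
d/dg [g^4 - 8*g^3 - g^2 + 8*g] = 4*g^3 - 24*g^2 - 2*g + 8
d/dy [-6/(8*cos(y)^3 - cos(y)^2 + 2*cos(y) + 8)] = 12*(-12*cos(y)^2 + cos(y) - 1)*sin(y)/(8*cos(y)^3 - cos(y)^2 + 2*cos(y) + 8)^2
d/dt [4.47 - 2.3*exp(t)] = -2.3*exp(t)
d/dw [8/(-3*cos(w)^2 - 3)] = -32*sin(2*w)/(3*(cos(2*w) + 3)^2)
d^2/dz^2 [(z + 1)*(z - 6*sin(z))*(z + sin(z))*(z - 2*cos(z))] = 5*z^3*sin(z) + 2*z^3*cos(z) + 17*z^2*sin(z) - 20*z^2*sin(2*z) - 28*z^2*cos(z) - 12*z^2*cos(2*z) + 12*z^2 - 22*z*sin(z) - 44*z*sin(2*z) - 35*z*cos(z) + 28*z*cos(2*z) + 27*z*cos(3*z) + 6*z - 16*sin(z) - 2*sin(2*z) + 18*sin(3*z) - 7*cos(z) + 26*cos(2*z) + 27*cos(3*z) - 6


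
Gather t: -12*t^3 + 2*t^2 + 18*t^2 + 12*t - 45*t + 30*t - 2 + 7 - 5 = -12*t^3 + 20*t^2 - 3*t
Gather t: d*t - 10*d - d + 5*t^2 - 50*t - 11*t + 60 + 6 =-11*d + 5*t^2 + t*(d - 61) + 66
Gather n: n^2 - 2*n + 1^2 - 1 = n^2 - 2*n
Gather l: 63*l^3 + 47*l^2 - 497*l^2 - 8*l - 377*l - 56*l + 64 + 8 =63*l^3 - 450*l^2 - 441*l + 72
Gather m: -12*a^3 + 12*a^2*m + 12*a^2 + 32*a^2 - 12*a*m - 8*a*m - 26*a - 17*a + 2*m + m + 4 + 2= -12*a^3 + 44*a^2 - 43*a + m*(12*a^2 - 20*a + 3) + 6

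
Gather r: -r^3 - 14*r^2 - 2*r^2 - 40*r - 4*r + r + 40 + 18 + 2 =-r^3 - 16*r^2 - 43*r + 60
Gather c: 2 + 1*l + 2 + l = 2*l + 4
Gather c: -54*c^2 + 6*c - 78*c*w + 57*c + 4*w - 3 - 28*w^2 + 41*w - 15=-54*c^2 + c*(63 - 78*w) - 28*w^2 + 45*w - 18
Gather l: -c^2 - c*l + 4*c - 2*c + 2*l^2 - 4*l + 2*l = -c^2 + 2*c + 2*l^2 + l*(-c - 2)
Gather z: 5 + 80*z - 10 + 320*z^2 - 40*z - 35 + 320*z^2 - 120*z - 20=640*z^2 - 80*z - 60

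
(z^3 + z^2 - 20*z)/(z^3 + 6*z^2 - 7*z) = (z^2 + z - 20)/(z^2 + 6*z - 7)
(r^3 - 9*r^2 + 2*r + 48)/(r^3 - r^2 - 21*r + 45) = (r^2 - 6*r - 16)/(r^2 + 2*r - 15)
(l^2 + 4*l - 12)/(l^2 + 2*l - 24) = (l - 2)/(l - 4)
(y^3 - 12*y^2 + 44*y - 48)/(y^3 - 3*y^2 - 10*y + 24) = (y - 6)/(y + 3)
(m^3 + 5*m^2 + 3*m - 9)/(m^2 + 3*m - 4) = (m^2 + 6*m + 9)/(m + 4)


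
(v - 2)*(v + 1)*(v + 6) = v^3 + 5*v^2 - 8*v - 12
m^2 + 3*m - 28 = (m - 4)*(m + 7)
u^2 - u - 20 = (u - 5)*(u + 4)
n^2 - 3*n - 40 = (n - 8)*(n + 5)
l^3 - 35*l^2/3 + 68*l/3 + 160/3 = (l - 8)*(l - 5)*(l + 4/3)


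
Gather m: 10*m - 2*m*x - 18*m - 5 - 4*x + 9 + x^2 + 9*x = m*(-2*x - 8) + x^2 + 5*x + 4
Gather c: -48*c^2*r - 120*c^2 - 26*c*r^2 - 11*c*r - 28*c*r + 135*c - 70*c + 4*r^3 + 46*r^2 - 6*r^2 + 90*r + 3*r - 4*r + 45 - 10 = c^2*(-48*r - 120) + c*(-26*r^2 - 39*r + 65) + 4*r^3 + 40*r^2 + 89*r + 35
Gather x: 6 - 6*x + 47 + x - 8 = 45 - 5*x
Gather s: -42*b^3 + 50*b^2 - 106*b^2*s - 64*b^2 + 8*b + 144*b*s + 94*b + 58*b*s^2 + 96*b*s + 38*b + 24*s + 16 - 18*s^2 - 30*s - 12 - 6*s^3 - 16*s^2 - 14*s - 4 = -42*b^3 - 14*b^2 + 140*b - 6*s^3 + s^2*(58*b - 34) + s*(-106*b^2 + 240*b - 20)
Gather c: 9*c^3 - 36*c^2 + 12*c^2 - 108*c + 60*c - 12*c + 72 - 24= 9*c^3 - 24*c^2 - 60*c + 48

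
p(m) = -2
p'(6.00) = 0.00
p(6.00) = -2.00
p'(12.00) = 0.00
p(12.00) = -2.00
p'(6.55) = 0.00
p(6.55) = -2.00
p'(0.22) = 0.00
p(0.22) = -2.00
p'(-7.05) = 0.00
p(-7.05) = -2.00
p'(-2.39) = 0.00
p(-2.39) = -2.00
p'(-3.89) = 0.00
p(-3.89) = -2.00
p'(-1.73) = 0.00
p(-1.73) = -2.00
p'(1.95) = 0.00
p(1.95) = -2.00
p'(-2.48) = 0.00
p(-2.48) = -2.00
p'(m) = 0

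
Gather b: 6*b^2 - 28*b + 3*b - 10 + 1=6*b^2 - 25*b - 9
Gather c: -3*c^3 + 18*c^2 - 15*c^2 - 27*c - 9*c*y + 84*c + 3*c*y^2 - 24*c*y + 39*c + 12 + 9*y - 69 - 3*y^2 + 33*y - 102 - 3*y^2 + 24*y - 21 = -3*c^3 + 3*c^2 + c*(3*y^2 - 33*y + 96) - 6*y^2 + 66*y - 180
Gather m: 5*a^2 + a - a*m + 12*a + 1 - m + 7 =5*a^2 + 13*a + m*(-a - 1) + 8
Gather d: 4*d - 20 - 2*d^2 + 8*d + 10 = -2*d^2 + 12*d - 10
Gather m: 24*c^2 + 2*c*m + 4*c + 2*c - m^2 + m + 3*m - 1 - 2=24*c^2 + 6*c - m^2 + m*(2*c + 4) - 3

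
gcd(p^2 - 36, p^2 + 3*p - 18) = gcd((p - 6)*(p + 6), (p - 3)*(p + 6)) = p + 6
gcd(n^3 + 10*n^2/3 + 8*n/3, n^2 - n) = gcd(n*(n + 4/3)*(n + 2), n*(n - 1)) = n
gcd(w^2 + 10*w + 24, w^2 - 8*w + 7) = 1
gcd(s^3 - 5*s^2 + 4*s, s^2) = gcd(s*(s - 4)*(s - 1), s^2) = s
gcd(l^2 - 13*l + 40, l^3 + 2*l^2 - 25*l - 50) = l - 5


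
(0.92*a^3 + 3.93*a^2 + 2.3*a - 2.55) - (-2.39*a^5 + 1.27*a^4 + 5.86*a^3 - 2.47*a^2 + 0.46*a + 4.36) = 2.39*a^5 - 1.27*a^4 - 4.94*a^3 + 6.4*a^2 + 1.84*a - 6.91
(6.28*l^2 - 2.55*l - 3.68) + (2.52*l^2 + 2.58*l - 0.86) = 8.8*l^2 + 0.0300000000000002*l - 4.54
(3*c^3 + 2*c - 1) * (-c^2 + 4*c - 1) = -3*c^5 + 12*c^4 - 5*c^3 + 9*c^2 - 6*c + 1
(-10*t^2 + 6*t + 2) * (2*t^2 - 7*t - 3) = -20*t^4 + 82*t^3 - 8*t^2 - 32*t - 6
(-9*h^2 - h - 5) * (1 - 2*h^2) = 18*h^4 + 2*h^3 + h^2 - h - 5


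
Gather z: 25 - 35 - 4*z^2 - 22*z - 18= -4*z^2 - 22*z - 28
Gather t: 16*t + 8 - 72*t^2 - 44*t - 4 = -72*t^2 - 28*t + 4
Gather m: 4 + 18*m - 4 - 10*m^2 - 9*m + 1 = -10*m^2 + 9*m + 1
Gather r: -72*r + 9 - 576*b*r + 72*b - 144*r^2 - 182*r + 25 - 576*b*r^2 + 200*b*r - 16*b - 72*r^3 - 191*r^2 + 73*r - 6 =56*b - 72*r^3 + r^2*(-576*b - 335) + r*(-376*b - 181) + 28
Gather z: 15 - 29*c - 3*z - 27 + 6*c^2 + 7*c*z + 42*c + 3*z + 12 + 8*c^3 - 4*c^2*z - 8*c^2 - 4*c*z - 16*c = 8*c^3 - 2*c^2 - 3*c + z*(-4*c^2 + 3*c)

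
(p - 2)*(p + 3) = p^2 + p - 6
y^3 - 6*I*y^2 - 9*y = y*(y - 3*I)^2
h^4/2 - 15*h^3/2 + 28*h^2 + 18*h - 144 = (h/2 + 1)*(h - 8)*(h - 6)*(h - 3)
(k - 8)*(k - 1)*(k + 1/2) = k^3 - 17*k^2/2 + 7*k/2 + 4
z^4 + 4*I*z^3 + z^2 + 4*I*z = z*(z - I)*(z + I)*(z + 4*I)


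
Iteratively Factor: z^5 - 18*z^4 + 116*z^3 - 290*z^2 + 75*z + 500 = (z - 4)*(z^4 - 14*z^3 + 60*z^2 - 50*z - 125) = (z - 4)*(z + 1)*(z^3 - 15*z^2 + 75*z - 125) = (z - 5)*(z - 4)*(z + 1)*(z^2 - 10*z + 25) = (z - 5)^2*(z - 4)*(z + 1)*(z - 5)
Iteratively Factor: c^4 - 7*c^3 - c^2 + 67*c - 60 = (c - 1)*(c^3 - 6*c^2 - 7*c + 60) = (c - 5)*(c - 1)*(c^2 - c - 12) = (c - 5)*(c - 4)*(c - 1)*(c + 3)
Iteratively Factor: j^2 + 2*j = (j + 2)*(j)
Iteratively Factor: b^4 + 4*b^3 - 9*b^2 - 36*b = (b - 3)*(b^3 + 7*b^2 + 12*b) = (b - 3)*(b + 3)*(b^2 + 4*b) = (b - 3)*(b + 3)*(b + 4)*(b)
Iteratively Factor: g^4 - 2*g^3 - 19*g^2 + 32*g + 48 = (g - 4)*(g^3 + 2*g^2 - 11*g - 12) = (g - 4)*(g + 4)*(g^2 - 2*g - 3) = (g - 4)*(g + 1)*(g + 4)*(g - 3)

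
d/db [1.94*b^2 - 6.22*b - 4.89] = 3.88*b - 6.22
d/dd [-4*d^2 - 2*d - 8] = -8*d - 2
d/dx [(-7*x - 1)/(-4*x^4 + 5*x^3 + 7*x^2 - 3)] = (28*x^4 - 35*x^3 - 49*x^2 + x*(7*x + 1)*(-16*x^2 + 15*x + 14) + 21)/(4*x^4 - 5*x^3 - 7*x^2 + 3)^2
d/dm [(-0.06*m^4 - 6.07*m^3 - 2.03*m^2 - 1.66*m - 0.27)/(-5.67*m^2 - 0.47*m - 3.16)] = (0.6804*m^5 + 34.5015*m^4 + 6.4642*m^3 + 49.0855*m^2 + 9.7678*m + 5.1187)/(32.1489*m^4 + 5.3298*m^3 + 36.0553*m^2 + 2.9704*m + 9.9856)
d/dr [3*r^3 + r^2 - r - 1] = 9*r^2 + 2*r - 1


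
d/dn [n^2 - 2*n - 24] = 2*n - 2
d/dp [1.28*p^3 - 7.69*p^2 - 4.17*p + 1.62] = 3.84*p^2 - 15.38*p - 4.17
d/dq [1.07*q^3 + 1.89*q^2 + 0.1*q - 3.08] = 3.21*q^2 + 3.78*q + 0.1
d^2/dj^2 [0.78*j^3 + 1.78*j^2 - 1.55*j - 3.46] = 4.68*j + 3.56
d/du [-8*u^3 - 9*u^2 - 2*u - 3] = -24*u^2 - 18*u - 2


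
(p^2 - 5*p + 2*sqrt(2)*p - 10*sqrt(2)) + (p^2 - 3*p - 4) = 2*p^2 - 8*p + 2*sqrt(2)*p - 10*sqrt(2) - 4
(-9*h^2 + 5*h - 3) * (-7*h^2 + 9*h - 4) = 63*h^4 - 116*h^3 + 102*h^2 - 47*h + 12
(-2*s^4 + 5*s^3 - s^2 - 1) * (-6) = 12*s^4 - 30*s^3 + 6*s^2 + 6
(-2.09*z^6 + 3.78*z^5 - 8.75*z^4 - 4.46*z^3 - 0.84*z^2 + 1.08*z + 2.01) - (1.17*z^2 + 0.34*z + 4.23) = -2.09*z^6 + 3.78*z^5 - 8.75*z^4 - 4.46*z^3 - 2.01*z^2 + 0.74*z - 2.22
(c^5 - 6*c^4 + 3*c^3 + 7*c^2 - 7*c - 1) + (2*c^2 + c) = c^5 - 6*c^4 + 3*c^3 + 9*c^2 - 6*c - 1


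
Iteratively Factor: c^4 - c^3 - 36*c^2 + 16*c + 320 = (c - 5)*(c^3 + 4*c^2 - 16*c - 64) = (c - 5)*(c + 4)*(c^2 - 16) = (c - 5)*(c + 4)^2*(c - 4)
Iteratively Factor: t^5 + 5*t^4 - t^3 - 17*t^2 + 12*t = (t - 1)*(t^4 + 6*t^3 + 5*t^2 - 12*t) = (t - 1)*(t + 4)*(t^3 + 2*t^2 - 3*t) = t*(t - 1)*(t + 4)*(t^2 + 2*t - 3) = t*(t - 1)^2*(t + 4)*(t + 3)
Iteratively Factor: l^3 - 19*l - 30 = (l - 5)*(l^2 + 5*l + 6) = (l - 5)*(l + 3)*(l + 2)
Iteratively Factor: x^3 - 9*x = (x - 3)*(x^2 + 3*x) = (x - 3)*(x + 3)*(x)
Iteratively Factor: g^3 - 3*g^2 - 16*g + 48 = (g - 3)*(g^2 - 16) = (g - 3)*(g + 4)*(g - 4)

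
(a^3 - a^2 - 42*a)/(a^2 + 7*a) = (a^2 - a - 42)/(a + 7)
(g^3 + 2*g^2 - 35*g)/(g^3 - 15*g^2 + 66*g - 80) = g*(g + 7)/(g^2 - 10*g + 16)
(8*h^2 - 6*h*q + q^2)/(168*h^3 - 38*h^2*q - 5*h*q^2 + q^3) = (-2*h + q)/(-42*h^2 - h*q + q^2)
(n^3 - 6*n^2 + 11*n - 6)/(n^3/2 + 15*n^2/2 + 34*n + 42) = 2*(n^3 - 6*n^2 + 11*n - 6)/(n^3 + 15*n^2 + 68*n + 84)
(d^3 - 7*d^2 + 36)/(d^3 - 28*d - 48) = (d - 3)/(d + 4)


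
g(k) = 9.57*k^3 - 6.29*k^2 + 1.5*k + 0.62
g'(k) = 28.71*k^2 - 12.58*k + 1.5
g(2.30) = 87.23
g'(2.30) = 124.44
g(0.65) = 1.57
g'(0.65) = 5.45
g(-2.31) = -154.37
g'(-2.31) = 183.76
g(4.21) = 609.55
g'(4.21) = 457.40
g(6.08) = 1928.13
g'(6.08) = 986.32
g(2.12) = 66.71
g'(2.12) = 103.86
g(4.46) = 731.21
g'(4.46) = 516.48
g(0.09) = 0.71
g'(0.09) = 0.60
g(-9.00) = -7498.90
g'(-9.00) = 2440.23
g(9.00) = 6481.16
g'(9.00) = 2213.79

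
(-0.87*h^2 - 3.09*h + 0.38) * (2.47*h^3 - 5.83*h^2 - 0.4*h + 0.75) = -2.1489*h^5 - 2.5602*h^4 + 19.3013*h^3 - 1.6319*h^2 - 2.4695*h + 0.285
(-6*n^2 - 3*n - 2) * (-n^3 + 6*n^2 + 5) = 6*n^5 - 33*n^4 - 16*n^3 - 42*n^2 - 15*n - 10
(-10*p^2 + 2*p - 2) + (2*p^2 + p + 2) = -8*p^2 + 3*p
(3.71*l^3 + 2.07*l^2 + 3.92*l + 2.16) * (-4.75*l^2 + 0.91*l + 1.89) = -17.6225*l^5 - 6.4564*l^4 - 9.7244*l^3 - 2.7805*l^2 + 9.3744*l + 4.0824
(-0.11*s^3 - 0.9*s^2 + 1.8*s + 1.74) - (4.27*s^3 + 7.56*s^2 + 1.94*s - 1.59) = -4.38*s^3 - 8.46*s^2 - 0.14*s + 3.33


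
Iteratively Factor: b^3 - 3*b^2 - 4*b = (b - 4)*(b^2 + b) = (b - 4)*(b + 1)*(b)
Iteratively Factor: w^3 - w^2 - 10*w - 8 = (w - 4)*(w^2 + 3*w + 2) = (w - 4)*(w + 1)*(w + 2)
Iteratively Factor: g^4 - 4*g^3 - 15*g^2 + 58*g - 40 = (g - 1)*(g^3 - 3*g^2 - 18*g + 40) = (g - 5)*(g - 1)*(g^2 + 2*g - 8) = (g - 5)*(g - 1)*(g + 4)*(g - 2)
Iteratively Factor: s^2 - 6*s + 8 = (s - 4)*(s - 2)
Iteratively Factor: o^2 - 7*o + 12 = (o - 4)*(o - 3)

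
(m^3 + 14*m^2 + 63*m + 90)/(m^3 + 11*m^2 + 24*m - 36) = (m^2 + 8*m + 15)/(m^2 + 5*m - 6)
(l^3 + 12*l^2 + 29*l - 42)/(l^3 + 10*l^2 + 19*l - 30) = (l + 7)/(l + 5)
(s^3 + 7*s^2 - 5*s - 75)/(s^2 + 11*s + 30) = (s^2 + 2*s - 15)/(s + 6)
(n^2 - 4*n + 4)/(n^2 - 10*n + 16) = (n - 2)/(n - 8)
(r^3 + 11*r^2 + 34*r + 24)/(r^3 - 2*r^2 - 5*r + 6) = (r^3 + 11*r^2 + 34*r + 24)/(r^3 - 2*r^2 - 5*r + 6)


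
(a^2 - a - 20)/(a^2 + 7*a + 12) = (a - 5)/(a + 3)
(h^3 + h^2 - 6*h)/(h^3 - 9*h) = (h - 2)/(h - 3)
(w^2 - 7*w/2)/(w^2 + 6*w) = (w - 7/2)/(w + 6)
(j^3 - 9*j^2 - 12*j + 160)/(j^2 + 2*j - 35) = (j^2 - 4*j - 32)/(j + 7)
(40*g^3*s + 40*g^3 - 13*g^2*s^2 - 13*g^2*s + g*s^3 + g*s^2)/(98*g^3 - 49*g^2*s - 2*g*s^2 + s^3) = g*(40*g^2*s + 40*g^2 - 13*g*s^2 - 13*g*s + s^3 + s^2)/(98*g^3 - 49*g^2*s - 2*g*s^2 + s^3)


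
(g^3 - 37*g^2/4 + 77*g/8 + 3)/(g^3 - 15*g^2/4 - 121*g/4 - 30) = (8*g^2 - 10*g - 3)/(2*(4*g^2 + 17*g + 15))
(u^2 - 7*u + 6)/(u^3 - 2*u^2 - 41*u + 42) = (u - 6)/(u^2 - u - 42)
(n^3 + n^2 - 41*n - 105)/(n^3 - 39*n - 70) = (n + 3)/(n + 2)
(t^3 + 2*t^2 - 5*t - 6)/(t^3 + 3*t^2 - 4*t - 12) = (t + 1)/(t + 2)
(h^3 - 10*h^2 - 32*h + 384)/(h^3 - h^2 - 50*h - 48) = (h - 8)/(h + 1)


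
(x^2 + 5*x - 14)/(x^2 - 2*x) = (x + 7)/x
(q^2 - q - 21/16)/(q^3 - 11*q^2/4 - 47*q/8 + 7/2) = (16*q^2 - 16*q - 21)/(2*(8*q^3 - 22*q^2 - 47*q + 28))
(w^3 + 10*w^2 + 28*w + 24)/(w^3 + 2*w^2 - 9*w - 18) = (w^2 + 8*w + 12)/(w^2 - 9)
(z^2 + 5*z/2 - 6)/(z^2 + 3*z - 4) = (z - 3/2)/(z - 1)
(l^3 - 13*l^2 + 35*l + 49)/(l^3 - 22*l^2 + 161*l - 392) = (l + 1)/(l - 8)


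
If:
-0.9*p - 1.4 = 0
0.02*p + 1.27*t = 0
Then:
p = -1.56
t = 0.02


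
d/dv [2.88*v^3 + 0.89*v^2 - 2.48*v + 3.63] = 8.64*v^2 + 1.78*v - 2.48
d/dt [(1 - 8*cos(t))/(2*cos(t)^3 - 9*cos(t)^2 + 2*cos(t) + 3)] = 8*(-16*cos(t)^3 + 39*cos(t)^2 - 9*cos(t) + 13)*sin(t)/(18*sin(t)^2 + 7*cos(t) + cos(3*t) - 12)^2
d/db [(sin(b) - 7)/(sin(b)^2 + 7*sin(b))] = (-cos(b) + 14/tan(b) + 49*cos(b)/sin(b)^2)/(sin(b) + 7)^2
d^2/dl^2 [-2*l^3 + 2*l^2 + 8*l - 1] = 4 - 12*l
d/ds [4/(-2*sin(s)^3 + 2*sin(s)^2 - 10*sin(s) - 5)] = 32*(3*sin(s)^2 - 2*sin(s) + 5)*cos(s)/(4*sin(s)^2 - 23*sin(s) + sin(3*s) - 10)^2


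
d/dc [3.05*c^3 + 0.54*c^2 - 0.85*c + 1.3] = 9.15*c^2 + 1.08*c - 0.85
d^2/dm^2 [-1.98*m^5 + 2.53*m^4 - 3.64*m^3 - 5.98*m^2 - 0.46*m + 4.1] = -39.6*m^3 + 30.36*m^2 - 21.84*m - 11.96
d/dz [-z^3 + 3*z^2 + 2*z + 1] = -3*z^2 + 6*z + 2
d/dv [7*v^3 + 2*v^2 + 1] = v*(21*v + 4)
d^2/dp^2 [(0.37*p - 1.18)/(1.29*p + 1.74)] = -5.58828/(1.29*p + 1.74)^3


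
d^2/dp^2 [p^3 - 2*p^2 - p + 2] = 6*p - 4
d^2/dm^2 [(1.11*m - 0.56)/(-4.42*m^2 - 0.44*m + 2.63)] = (-(1.11*m - 0.56)*(8.84*m + 0.44)*(17.68*m + 0.88) + (29.4372*m - 3.9736)*(4.42*m^2 + 0.44*m - 2.63))/(4.42*m^2 + 0.44*m - 2.63)^3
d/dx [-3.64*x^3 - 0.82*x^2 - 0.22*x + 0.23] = -10.92*x^2 - 1.64*x - 0.22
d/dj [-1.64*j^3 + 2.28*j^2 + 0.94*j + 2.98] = -4.92*j^2 + 4.56*j + 0.94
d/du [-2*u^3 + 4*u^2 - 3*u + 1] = -6*u^2 + 8*u - 3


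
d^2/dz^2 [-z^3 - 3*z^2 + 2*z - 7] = -6*z - 6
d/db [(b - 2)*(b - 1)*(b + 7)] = 3*b^2 + 8*b - 19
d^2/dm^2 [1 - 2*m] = 0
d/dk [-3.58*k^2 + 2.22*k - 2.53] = 2.22 - 7.16*k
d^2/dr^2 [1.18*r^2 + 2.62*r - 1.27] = 2.36000000000000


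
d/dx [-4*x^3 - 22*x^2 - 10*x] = -12*x^2 - 44*x - 10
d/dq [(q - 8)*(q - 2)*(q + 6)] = 3*q^2 - 8*q - 44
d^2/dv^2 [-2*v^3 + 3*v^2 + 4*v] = 6 - 12*v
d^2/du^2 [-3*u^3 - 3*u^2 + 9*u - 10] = -18*u - 6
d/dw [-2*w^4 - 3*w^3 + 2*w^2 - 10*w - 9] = -8*w^3 - 9*w^2 + 4*w - 10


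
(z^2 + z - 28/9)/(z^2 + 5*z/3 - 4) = (z + 7/3)/(z + 3)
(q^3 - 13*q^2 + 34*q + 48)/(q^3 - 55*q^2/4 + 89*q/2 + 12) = 4*(q + 1)/(4*q + 1)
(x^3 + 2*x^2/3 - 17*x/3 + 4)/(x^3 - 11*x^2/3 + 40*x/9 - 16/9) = 3*(x + 3)/(3*x - 4)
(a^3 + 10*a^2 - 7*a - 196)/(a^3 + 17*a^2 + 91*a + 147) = (a - 4)/(a + 3)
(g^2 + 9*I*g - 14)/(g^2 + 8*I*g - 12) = (g + 7*I)/(g + 6*I)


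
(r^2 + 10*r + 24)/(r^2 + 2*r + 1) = (r^2 + 10*r + 24)/(r^2 + 2*r + 1)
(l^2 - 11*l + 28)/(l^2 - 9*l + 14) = (l - 4)/(l - 2)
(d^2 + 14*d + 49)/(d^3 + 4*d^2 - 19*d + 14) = (d + 7)/(d^2 - 3*d + 2)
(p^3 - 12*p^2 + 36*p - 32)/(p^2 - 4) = (p^2 - 10*p + 16)/(p + 2)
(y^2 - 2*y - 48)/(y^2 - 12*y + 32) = (y + 6)/(y - 4)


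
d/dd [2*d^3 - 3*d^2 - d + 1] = 6*d^2 - 6*d - 1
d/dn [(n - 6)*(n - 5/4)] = 2*n - 29/4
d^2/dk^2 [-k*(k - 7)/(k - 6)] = 12/(k^3 - 18*k^2 + 108*k - 216)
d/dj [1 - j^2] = -2*j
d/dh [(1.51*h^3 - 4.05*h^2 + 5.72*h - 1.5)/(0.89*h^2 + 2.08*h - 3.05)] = (1.3439*h^4 + 6.2816*h^3 - 27.3313*h^2 + 27.375*h - 14.326)/(0.7921*h^4 + 3.7024*h^3 - 1.1026*h^2 - 12.688*h + 9.3025)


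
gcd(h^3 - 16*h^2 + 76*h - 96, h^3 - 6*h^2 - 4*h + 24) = h^2 - 8*h + 12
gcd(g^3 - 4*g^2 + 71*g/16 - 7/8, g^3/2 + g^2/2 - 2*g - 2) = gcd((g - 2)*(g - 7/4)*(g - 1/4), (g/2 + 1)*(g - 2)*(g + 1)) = g - 2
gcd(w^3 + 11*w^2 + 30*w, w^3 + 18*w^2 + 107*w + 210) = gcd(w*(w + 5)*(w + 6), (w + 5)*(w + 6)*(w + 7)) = w^2 + 11*w + 30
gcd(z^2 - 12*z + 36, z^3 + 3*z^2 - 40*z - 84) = z - 6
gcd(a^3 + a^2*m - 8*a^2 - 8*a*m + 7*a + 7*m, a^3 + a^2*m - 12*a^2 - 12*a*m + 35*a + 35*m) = a^2 + a*m - 7*a - 7*m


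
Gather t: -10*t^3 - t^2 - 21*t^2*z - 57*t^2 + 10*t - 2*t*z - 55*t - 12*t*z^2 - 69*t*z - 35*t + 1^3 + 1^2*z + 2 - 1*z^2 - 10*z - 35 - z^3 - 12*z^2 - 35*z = -10*t^3 + t^2*(-21*z - 58) + t*(-12*z^2 - 71*z - 80) - z^3 - 13*z^2 - 44*z - 32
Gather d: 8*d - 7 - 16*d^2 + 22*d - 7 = -16*d^2 + 30*d - 14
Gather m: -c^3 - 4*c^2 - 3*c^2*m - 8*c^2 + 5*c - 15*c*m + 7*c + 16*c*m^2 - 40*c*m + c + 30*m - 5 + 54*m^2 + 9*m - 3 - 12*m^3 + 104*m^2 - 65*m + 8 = -c^3 - 12*c^2 + 13*c - 12*m^3 + m^2*(16*c + 158) + m*(-3*c^2 - 55*c - 26)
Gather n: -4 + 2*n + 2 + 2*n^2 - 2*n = 2*n^2 - 2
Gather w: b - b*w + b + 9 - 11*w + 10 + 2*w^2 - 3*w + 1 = 2*b + 2*w^2 + w*(-b - 14) + 20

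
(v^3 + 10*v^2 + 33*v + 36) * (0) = 0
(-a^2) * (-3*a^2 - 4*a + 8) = 3*a^4 + 4*a^3 - 8*a^2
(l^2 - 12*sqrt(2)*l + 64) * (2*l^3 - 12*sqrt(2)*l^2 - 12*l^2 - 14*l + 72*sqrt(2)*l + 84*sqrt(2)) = 2*l^5 - 36*sqrt(2)*l^4 - 12*l^4 + 216*sqrt(2)*l^3 + 402*l^3 - 2496*l^2 - 516*sqrt(2)*l^2 - 2912*l + 4608*sqrt(2)*l + 5376*sqrt(2)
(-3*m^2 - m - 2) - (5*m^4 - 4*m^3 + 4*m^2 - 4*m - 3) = -5*m^4 + 4*m^3 - 7*m^2 + 3*m + 1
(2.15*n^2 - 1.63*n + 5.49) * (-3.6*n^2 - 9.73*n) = -7.74*n^4 - 15.0515*n^3 - 3.9041*n^2 - 53.4177*n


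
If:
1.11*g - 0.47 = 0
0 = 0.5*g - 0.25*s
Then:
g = 0.42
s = 0.85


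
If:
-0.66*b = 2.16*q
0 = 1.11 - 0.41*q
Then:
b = -8.86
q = 2.71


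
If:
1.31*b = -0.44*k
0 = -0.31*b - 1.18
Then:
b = -3.81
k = 11.33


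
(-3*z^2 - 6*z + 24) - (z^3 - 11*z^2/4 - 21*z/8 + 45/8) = -z^3 - z^2/4 - 27*z/8 + 147/8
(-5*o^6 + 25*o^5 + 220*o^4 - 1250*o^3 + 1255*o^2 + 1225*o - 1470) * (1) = -5*o^6 + 25*o^5 + 220*o^4 - 1250*o^3 + 1255*o^2 + 1225*o - 1470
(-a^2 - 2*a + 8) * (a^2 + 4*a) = -a^4 - 6*a^3 + 32*a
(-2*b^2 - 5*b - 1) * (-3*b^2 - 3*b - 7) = 6*b^4 + 21*b^3 + 32*b^2 + 38*b + 7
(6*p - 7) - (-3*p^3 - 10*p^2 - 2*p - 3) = 3*p^3 + 10*p^2 + 8*p - 4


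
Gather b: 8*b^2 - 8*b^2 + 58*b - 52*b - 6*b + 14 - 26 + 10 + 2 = 0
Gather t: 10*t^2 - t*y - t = 10*t^2 + t*(-y - 1)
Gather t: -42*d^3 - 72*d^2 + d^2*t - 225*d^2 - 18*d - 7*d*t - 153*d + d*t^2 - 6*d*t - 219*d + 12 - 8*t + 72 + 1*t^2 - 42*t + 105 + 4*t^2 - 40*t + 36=-42*d^3 - 297*d^2 - 390*d + t^2*(d + 5) + t*(d^2 - 13*d - 90) + 225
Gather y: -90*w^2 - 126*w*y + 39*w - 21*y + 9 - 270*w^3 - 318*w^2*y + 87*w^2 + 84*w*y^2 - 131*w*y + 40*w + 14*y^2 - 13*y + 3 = -270*w^3 - 3*w^2 + 79*w + y^2*(84*w + 14) + y*(-318*w^2 - 257*w - 34) + 12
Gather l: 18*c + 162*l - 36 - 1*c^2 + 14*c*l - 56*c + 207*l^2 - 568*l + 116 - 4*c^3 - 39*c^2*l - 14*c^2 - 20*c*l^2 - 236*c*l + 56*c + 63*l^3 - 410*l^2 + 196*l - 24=-4*c^3 - 15*c^2 + 18*c + 63*l^3 + l^2*(-20*c - 203) + l*(-39*c^2 - 222*c - 210) + 56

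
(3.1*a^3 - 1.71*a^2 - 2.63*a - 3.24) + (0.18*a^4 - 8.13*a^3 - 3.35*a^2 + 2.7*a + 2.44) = 0.18*a^4 - 5.03*a^3 - 5.06*a^2 + 0.0700000000000003*a - 0.8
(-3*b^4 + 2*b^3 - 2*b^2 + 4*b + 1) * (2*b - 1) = -6*b^5 + 7*b^4 - 6*b^3 + 10*b^2 - 2*b - 1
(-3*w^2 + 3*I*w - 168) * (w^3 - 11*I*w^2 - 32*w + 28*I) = -3*w^5 + 36*I*w^4 - 39*w^3 + 1668*I*w^2 + 5292*w - 4704*I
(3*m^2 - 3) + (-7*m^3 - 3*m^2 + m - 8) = -7*m^3 + m - 11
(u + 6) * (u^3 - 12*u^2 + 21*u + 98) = u^4 - 6*u^3 - 51*u^2 + 224*u + 588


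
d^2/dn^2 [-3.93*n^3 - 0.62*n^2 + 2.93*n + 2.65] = -23.58*n - 1.24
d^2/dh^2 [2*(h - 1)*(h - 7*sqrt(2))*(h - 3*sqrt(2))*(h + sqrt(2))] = 24*h^2 - 108*sqrt(2)*h - 12*h + 36*sqrt(2) + 88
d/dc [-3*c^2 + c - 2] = 1 - 6*c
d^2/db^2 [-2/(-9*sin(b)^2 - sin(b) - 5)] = 2*(-324*sin(b)^4 - 27*sin(b)^3 + 665*sin(b)^2 + 59*sin(b) - 88)/(9*sin(b)^2 + sin(b) + 5)^3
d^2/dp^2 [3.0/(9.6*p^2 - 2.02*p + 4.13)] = (-552.96*p^2 + 116.352*p + 3.0*(19.2*p - 2.02)*(38.4*p - 4.04) - 237.888)/(9.6*p^2 - 2.02*p + 4.13)^3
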